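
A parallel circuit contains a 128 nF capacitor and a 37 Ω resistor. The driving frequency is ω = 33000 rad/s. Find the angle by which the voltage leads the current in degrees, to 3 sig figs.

X_C = 1/(ωC) = 237 Ω
Parallel: admittances add. Y = 1/R + jωC
Y = (0.0270 + j0.00422) S
|Y| = 0.0274 S → |Z| = 1/|Y| = 36.6 Ω, ∠Z = −∠Y = -8.88°

-8.88°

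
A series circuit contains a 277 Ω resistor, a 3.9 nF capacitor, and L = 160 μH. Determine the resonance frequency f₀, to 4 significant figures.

ω₀ = 1/√(LC) = 1/√(0.00016 × 3.9e-09) = 1.266e+06 rad/s
f₀ = ω₀/(2π) = 201.5 kHz

201.5 kHz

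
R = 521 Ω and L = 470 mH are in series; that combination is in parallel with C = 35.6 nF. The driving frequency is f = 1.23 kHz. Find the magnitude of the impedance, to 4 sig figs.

ω = 2πf = 7728 rad/s
X_L = ωL = 3632 Ω
X_C = 1/(ωC) = 3635 Ω
Branch 1 (R+jX_L): Z₁ = 521.0 + j3632 Ω, |Z₁| = 3669 Ω
Branch 2 (−jX_C): Z₂ = −j3635 Ω
Parallel: Z = Z₁Z₂/(Z₁+Z₂), |Z| = 25600 Ω, ∠Z = -7.903°

25600 Ω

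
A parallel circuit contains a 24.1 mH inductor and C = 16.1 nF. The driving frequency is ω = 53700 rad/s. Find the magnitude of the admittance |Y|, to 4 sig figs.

91.87 μS

X_L = ωL = 1294 Ω
X_C = 1/(ωC) = 1157 Ω
Parallel: admittances add. Y = 1/(jωL) + jωC
Y = (0 + j9.187e-05) S
|Y| = 9.187e-05 S → |Z| = 1/|Y| = 10880 Ω, ∠Z = −∠Y = -90.00°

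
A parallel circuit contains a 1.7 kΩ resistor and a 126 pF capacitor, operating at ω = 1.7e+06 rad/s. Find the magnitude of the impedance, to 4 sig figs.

1597 Ω

X_C = 1/(ωC) = 4669 Ω
Parallel: admittances add. Y = 1/R + jωC
Y = (0.0005882 + j0.0002142) S
|Y| = 0.0006260 S → |Z| = 1/|Y| = 1597 Ω, ∠Z = −∠Y = -20.01°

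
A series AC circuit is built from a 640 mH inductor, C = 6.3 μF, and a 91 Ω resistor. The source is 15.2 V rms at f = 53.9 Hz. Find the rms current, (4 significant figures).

ω = 2πf = 338.7 rad/s
X_L = ωL = 216.7 Ω
X_C = 1/(ωC) = 468.7 Ω
Net reactance X = X_L − X_C = -252.0 Ω
Z = 91.00 − j252.0 Ω
|Z| = √(91.00² + 252.0²) = 267.9 Ω
I = V/|Z| = 15.2/267.9 = 56.74 mA

56.74 mA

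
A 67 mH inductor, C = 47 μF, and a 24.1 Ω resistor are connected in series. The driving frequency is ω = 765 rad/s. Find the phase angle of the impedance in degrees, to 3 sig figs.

44.2°

X_L = ωL = 51.3 Ω
X_C = 1/(ωC) = 27.8 Ω
Net reactance X = X_L − X_C = 23.4 Ω
Z = 24.1 + j23.4 Ω
|Z| = √(24.1² + 23.4²) = 33.6 Ω
∠Z = arctan(23.4/24.1) = 44.2°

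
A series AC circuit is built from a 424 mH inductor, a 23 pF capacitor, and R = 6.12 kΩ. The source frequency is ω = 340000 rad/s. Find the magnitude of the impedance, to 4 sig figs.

X_L = ωL = 144200 Ω
X_C = 1/(ωC) = 127900 Ω
Net reactance X = X_L − X_C = 16280 Ω
Z = 6120 + j16280 Ω
|Z| = √(6120² + 16280²) = 17390 Ω

17390 Ω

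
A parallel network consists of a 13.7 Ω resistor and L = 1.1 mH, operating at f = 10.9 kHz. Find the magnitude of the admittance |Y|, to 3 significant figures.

ω = 2πf = 68490 rad/s
X_L = ωL = 75.3 Ω
Parallel: admittances add. Y = 1/R + 1/(jωL)
Y = (0.0730 − j0.0133) S
|Y| = 0.0742 S → |Z| = 1/|Y| = 13.5 Ω, ∠Z = −∠Y = 10.3°

74.2 mS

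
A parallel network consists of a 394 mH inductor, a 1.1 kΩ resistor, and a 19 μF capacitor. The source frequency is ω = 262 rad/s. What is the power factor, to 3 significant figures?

0.190

X_L = ωL = 103 Ω
X_C = 1/(ωC) = 201 Ω
Parallel: admittances add. Y = 1/R + 1/(jωL) + jωC
Y = (0.000909 − j0.00471) S
|Y| = 0.00480 S → |Z| = 1/|Y| = 208 Ω, ∠Z = −∠Y = 79.1°
cos φ = cos(79.1°) = 0.190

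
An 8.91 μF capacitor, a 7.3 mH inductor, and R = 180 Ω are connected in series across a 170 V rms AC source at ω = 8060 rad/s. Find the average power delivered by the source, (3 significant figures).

X_L = ωL = 58.8 Ω
X_C = 1/(ωC) = 13.9 Ω
Net reactance X = X_L − X_C = 44.9 Ω
Z = 180 + j44.9 Ω
|Z| = √(180² + 44.9²) = 186 Ω
∠Z = arctan(44.9/180) = 14.0°
I = V/|Z| = 916 mA
P = VI cos φ = 170 × 0.916 × cos(14.0°) = 151 W

151 W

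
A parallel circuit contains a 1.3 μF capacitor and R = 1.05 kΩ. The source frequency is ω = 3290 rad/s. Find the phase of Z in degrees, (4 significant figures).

X_C = 1/(ωC) = 233.8 Ω
Parallel: admittances add. Y = 1/R + jωC
Y = (0.0009524 + j0.004277) S
|Y| = 0.004382 S → |Z| = 1/|Y| = 228.2 Ω, ∠Z = −∠Y = -77.45°

-77.45°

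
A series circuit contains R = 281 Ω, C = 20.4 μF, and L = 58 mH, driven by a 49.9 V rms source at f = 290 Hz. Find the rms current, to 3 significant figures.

171 mA

ω = 2πf = 1822 rad/s
X_L = ωL = 106 Ω
X_C = 1/(ωC) = 26.9 Ω
Net reactance X = X_L − X_C = 78.8 Ω
Z = 281 + j78.8 Ω
|Z| = √(281² + 78.8²) = 292 Ω
I = V/|Z| = 49.9/292 = 171 mA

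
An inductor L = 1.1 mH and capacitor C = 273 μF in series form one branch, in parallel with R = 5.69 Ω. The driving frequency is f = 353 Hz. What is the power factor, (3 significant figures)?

ω = 2πf = 2218 rad/s
X_L = ωL = 2.44 Ω
X_C = 1/(ωC) = 1.65 Ω
Branch 1: Z₁ = R = 5.69 Ω
Branch 2 (series LC): Z₂ = j(X_L − X_C) = j0.788 Ω
Parallel: Z = Z₁Z₂/(Z₁+Z₂), |Z| = 0.781 Ω, ∠Z = 82.1°
cos φ = cos(82.1°) = 0.137

0.137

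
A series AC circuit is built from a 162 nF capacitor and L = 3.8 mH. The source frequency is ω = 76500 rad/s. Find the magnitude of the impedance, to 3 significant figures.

X_L = ωL = 291 Ω
X_C = 1/(ωC) = 80.7 Ω
Net reactance X = X_L − X_C = 210 Ω
Z = j210 Ω
|Z| = √(0² + 210²) = 210 Ω

210 Ω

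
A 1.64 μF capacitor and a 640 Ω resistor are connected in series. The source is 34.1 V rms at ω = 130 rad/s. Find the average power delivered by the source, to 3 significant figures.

X_C = 1/(ωC) = 4690 Ω
Z = 640 − j4690 Ω
|Z| = √(640² + 4690²) = 4730 Ω
∠Z = arctan(-4690/640) = -82.2°
I = V/|Z| = 7.20 mA
P = VI cos φ = 34.1 × 0.00720 × cos(-82.2°) = 33.2 mW

33.2 mW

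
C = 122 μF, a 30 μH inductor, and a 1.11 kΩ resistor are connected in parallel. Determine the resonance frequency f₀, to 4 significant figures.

2.631 kHz

ω₀ = 1/√(LC) = 1/√(3e-05 × 0.000122) = 16530 rad/s
f₀ = ω₀/(2π) = 2.631 kHz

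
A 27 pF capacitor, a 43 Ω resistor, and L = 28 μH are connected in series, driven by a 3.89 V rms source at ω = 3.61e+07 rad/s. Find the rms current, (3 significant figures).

85.3 mA

X_L = ωL = 1010 Ω
X_C = 1/(ωC) = 1030 Ω
Net reactance X = X_L − X_C = -15.2 Ω
Z = 43.0 − j15.2 Ω
|Z| = √(43.0² + 15.2²) = 45.6 Ω
I = V/|Z| = 3.89/45.6 = 85.3 mA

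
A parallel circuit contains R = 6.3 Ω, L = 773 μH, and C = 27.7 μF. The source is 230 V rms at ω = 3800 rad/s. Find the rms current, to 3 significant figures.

65.3 A

X_L = ωL = 2.94 Ω
X_C = 1/(ωC) = 9.50 Ω
Parallel: admittances add. Y = 1/R + 1/(jωL) + jωC
Y = (0.159 − j0.235) S
|Y| = 0.284 S → |Z| = 1/|Y| = 3.52 Ω, ∠Z = −∠Y = 56.0°
I = V/|Z| = 230/3.52 = 65.3 A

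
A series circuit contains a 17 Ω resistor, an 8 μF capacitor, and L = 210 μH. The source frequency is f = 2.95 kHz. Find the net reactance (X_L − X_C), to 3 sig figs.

-2.85 Ω

ω = 2πf = 18540 rad/s
X_L = ωL = 3.89 Ω
X_C = 1/(ωC) = 6.74 Ω
X = 3.89 − 6.74 = -2.85 Ω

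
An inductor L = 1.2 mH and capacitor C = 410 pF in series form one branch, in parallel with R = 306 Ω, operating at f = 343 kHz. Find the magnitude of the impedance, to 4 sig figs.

ω = 2πf = 2.155e+06 rad/s
X_L = ωL = 2586 Ω
X_C = 1/(ωC) = 1132 Ω
Branch 1: Z₁ = R = 306.0 Ω
Branch 2 (series LC): Z₂ = j(X_L − X_C) = j1454 Ω
Parallel: Z = Z₁Z₂/(Z₁+Z₂), |Z| = 299.4 Ω, ∠Z = 11.88°

299.4 Ω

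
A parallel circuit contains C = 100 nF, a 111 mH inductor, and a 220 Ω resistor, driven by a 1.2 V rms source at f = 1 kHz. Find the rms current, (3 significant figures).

ω = 2πf = 6283 rad/s
X_L = ωL = 697 Ω
X_C = 1/(ωC) = 1590 Ω
Parallel: admittances add. Y = 1/R + 1/(jωL) + jωC
Y = (0.00455 − j0.000806) S
|Y| = 0.00462 S → |Z| = 1/|Y| = 217 Ω, ∠Z = −∠Y = 10.0°
I = V/|Z| = 1.2/217 = 5.54 mA

5.54 mA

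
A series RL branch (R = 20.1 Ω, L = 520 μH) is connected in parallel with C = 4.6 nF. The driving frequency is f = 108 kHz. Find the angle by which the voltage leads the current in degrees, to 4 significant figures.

-61.53°

ω = 2πf = 678600 rad/s
X_L = ωL = 352.9 Ω
X_C = 1/(ωC) = 320.4 Ω
Branch 1 (R+jX_L): Z₁ = 20.10 + j352.9 Ω, |Z₁| = 353.4 Ω
Branch 2 (−jX_C): Z₂ = −j320.4 Ω
Parallel: Z = Z₁Z₂/(Z₁+Z₂), |Z| = 2963 Ω, ∠Z = -61.53°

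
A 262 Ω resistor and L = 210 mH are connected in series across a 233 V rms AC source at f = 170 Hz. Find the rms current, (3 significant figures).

676 mA

ω = 2πf = 1068 rad/s
X_L = ωL = 224 Ω
Z = 262 + j224 Ω
|Z| = √(262² + 224²) = 345 Ω
I = V/|Z| = 233/345 = 676 mA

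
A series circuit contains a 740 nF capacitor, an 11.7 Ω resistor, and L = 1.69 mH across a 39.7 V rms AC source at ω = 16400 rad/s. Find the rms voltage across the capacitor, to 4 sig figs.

X_L = ωL = 27.72 Ω
X_C = 1/(ωC) = 82.40 Ω
Net reactance X = X_L − X_C = -54.68 Ω
Z = 11.70 − j54.68 Ω
|Z| = √(11.70² + 54.68²) = 55.92 Ω
I = V/|Z| = 709.9 mA
V_C = I·|Z_C| = 0.7099 × 82.40 = 58.50 V

58.50 V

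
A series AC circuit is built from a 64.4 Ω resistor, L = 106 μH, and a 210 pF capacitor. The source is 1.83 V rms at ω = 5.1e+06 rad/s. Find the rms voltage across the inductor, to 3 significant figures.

X_L = ωL = 541 Ω
X_C = 1/(ωC) = 934 Ω
Net reactance X = X_L − X_C = -393 Ω
Z = 64.4 − j393 Ω
|Z| = √(64.4² + 393²) = 398 Ω
I = V/|Z| = 4.59 mA
V_L = I·|Z_L| = 0.00459 × 541 = 2.48 V

2.48 V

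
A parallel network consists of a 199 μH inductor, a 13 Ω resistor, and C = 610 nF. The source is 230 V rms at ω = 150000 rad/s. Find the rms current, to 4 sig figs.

22.16 A

X_L = ωL = 29.85 Ω
X_C = 1/(ωC) = 10.93 Ω
Parallel: admittances add. Y = 1/R + 1/(jωL) + jωC
Y = (0.07692 + j0.05800) S
|Y| = 0.09634 S → |Z| = 1/|Y| = 10.38 Ω, ∠Z = −∠Y = -37.02°
I = V/|Z| = 230/10.38 = 22.16 A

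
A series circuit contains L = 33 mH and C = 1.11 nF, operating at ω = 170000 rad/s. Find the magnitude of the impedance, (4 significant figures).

X_L = ωL = 5610 Ω
X_C = 1/(ωC) = 5299 Ω
Net reactance X = X_L − X_C = 310.6 Ω
Z = j310.6 Ω
|Z| = √(0² + 310.6²) = 310.6 Ω

310.6 Ω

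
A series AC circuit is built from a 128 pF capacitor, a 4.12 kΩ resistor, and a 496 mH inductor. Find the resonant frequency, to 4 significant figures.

ω₀ = 1/√(LC) = 1/√(0.496 × 1.28e-10) = 125500 rad/s
f₀ = ω₀/(2π) = 19.97 kHz

19.97 kHz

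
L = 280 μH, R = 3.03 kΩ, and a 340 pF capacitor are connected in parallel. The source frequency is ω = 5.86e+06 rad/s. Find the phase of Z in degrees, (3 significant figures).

X_L = ωL = 1640 Ω
X_C = 1/(ωC) = 502 Ω
Parallel: admittances add. Y = 1/R + 1/(jωL) + jωC
Y = (0.000330 + j0.00138) S
|Y| = 0.00142 S → |Z| = 1/|Y| = 703 Ω, ∠Z = −∠Y = -76.6°

-76.6°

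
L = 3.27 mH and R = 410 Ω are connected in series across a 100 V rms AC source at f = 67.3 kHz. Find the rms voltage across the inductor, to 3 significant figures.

ω = 2πf = 422900 rad/s
X_L = ωL = 1380 Ω
Z = 410 + j1380 Ω
|Z| = √(410² + 1380²) = 1440 Ω
I = V/|Z| = 69.3 mA
V_L = I·|Z_L| = 0.0693 × 1380 = 95.9 V

95.9 V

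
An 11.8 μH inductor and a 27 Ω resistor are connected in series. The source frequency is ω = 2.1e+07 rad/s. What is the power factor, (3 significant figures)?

0.108

X_L = ωL = 248 Ω
Z = 27.0 + j248 Ω
|Z| = √(27.0² + 248²) = 249 Ω
∠Z = arctan(248/27.0) = 83.8°
cos φ = cos(83.8°) = 0.108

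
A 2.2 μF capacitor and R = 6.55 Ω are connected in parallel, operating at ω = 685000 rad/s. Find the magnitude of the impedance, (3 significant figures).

0.660 Ω

X_C = 1/(ωC) = 0.664 Ω
Parallel: admittances add. Y = 1/R + jωC
Y = (0.153 + j1.51) S
|Y| = 1.51 S → |Z| = 1/|Y| = 0.660 Ω, ∠Z = −∠Y = -84.2°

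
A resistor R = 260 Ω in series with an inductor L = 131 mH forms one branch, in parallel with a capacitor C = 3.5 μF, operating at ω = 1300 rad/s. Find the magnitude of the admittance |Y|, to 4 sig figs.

3.875 mS

X_L = ωL = 170.3 Ω
X_C = 1/(ωC) = 219.8 Ω
Branch 1 (R+jX_L): Z₁ = 260.0 + j170.3 Ω, |Z₁| = 310.8 Ω
Branch 2 (−jX_C): Z₂ = −j219.8 Ω
Parallel: Z = Z₁Z₂/(Z₁+Z₂), |Z| = 258.1 Ω, ∠Z = -46.00°
|Y| = 1/|Z| = 3.875 mS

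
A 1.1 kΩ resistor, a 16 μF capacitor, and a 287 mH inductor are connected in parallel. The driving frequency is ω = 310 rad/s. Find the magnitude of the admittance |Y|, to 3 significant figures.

X_L = ωL = 89.0 Ω
X_C = 1/(ωC) = 202 Ω
Parallel: admittances add. Y = 1/R + 1/(jωL) + jωC
Y = (0.000909 − j0.00628) S
|Y| = 0.00635 S → |Z| = 1/|Y| = 158 Ω, ∠Z = −∠Y = 81.8°

6.35 mS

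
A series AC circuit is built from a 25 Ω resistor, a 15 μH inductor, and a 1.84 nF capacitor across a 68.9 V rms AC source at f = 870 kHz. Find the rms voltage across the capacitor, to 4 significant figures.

ω = 2πf = 5.466e+06 rad/s
X_L = ωL = 82.00 Ω
X_C = 1/(ωC) = 99.42 Ω
Net reactance X = X_L − X_C = -17.43 Ω
Z = 25.00 − j17.43 Ω
|Z| = √(25.00² + 17.43²) = 30.47 Ω
I = V/|Z| = 2.261 A
V_C = I·|Z_C| = 2.261 × 99.42 = 224.8 V

224.8 V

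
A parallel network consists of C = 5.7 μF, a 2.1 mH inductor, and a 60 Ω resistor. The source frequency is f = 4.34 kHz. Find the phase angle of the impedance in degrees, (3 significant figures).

-83.1°

ω = 2πf = 27270 rad/s
X_L = ωL = 57.3 Ω
X_C = 1/(ωC) = 6.43 Ω
Parallel: admittances add. Y = 1/R + 1/(jωL) + jωC
Y = (0.0167 + j0.138) S
|Y| = 0.139 S → |Z| = 1/|Y| = 7.20 Ω, ∠Z = −∠Y = -83.1°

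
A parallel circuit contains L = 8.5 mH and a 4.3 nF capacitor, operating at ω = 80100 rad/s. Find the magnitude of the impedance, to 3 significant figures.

889 Ω

X_L = ωL = 681 Ω
X_C = 1/(ωC) = 2900 Ω
Parallel: admittances add. Y = 1/(jωL) + jωC
Y = (0 − j0.00112) S
|Y| = 0.00112 S → |Z| = 1/|Y| = 889 Ω, ∠Z = −∠Y = 90.0°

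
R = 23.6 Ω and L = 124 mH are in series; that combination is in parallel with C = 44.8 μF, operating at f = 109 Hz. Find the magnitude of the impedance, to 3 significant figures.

50.0 Ω

ω = 2πf = 684.9 rad/s
X_L = ωL = 84.9 Ω
X_C = 1/(ωC) = 32.6 Ω
Branch 1 (R+jX_L): Z₁ = 23.6 + j84.9 Ω, |Z₁| = 88.1 Ω
Branch 2 (−jX_C): Z₂ = −j32.6 Ω
Parallel: Z = Z₁Z₂/(Z₁+Z₂), |Z| = 50.0 Ω, ∠Z = -81.3°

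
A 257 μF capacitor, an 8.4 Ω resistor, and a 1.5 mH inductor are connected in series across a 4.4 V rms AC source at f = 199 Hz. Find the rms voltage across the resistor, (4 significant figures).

ω = 2πf = 1250 rad/s
X_L = ωL = 1.876 Ω
X_C = 1/(ωC) = 3.112 Ω
Net reactance X = X_L − X_C = -1.236 Ω
Z = 8.400 − j1.236 Ω
|Z| = √(8.400² + 1.236²) = 8.491 Ω
I = V/|Z| = 518.2 mA
V_R = I·|Z_R| = 0.5182 × 8.400 = 4.353 V

4.353 V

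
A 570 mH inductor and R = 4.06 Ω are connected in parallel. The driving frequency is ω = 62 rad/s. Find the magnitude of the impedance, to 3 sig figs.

X_L = ωL = 35.3 Ω
Parallel: admittances add. Y = 1/R + 1/(jωL)
Y = (0.246 − j0.0283) S
|Y| = 0.248 S → |Z| = 1/|Y| = 4.03 Ω, ∠Z = −∠Y = 6.55°

4.03 Ω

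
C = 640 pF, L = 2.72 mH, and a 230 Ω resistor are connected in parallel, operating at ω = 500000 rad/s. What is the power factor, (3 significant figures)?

0.995

X_L = ωL = 1360 Ω
X_C = 1/(ωC) = 3130 Ω
Parallel: admittances add. Y = 1/R + 1/(jωL) + jωC
Y = (0.00435 − j0.000415) S
|Y| = 0.00437 S → |Z| = 1/|Y| = 229 Ω, ∠Z = −∠Y = 5.46°
cos φ = cos(5.46°) = 0.995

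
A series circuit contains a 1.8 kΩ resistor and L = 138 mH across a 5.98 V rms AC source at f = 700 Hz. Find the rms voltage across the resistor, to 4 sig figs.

5.667 V

ω = 2πf = 4398 rad/s
X_L = ωL = 607.0 Ω
Z = 1800 + j607.0 Ω
|Z| = √(1800² + 607.0²) = 1900 Ω
I = V/|Z| = 3.148 mA
V_R = I·|Z_R| = 0.003148 × 1800 = 5.667 V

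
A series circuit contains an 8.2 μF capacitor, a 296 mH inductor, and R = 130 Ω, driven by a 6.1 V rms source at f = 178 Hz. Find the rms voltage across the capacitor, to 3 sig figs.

ω = 2πf = 1118 rad/s
X_L = ωL = 331 Ω
X_C = 1/(ωC) = 109 Ω
Net reactance X = X_L − X_C = 222 Ω
Z = 130 + j222 Ω
|Z| = √(130² + 222²) = 257 Ω
I = V/|Z| = 23.7 mA
V_C = I·|Z_C| = 0.0237 × 109 = 2.59 V

2.59 V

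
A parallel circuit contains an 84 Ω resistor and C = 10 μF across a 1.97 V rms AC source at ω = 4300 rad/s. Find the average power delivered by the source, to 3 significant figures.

X_C = 1/(ωC) = 23.3 Ω
Parallel: admittances add. Y = 1/R + jωC
Y = (0.0119 + j0.0430) S
|Y| = 0.0446 S → |Z| = 1/|Y| = 22.4 Ω, ∠Z = −∠Y = -74.5°
I = V/|Z| = 87.9 mA
P = VI cos φ = 1.97 × 0.0879 × cos(-74.5°) = 46.2 mW

46.2 mW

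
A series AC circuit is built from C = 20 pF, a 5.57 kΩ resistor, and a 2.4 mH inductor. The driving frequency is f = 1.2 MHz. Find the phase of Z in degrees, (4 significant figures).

64.09°

ω = 2πf = 7.54e+06 rad/s
X_L = ωL = 18100 Ω
X_C = 1/(ωC) = 6631 Ω
Net reactance X = X_L − X_C = 11460 Ω
Z = 5570 + j11460 Ω
|Z| = √(5570² + 11460²) = 12750 Ω
∠Z = arctan(11460/5570) = 64.09°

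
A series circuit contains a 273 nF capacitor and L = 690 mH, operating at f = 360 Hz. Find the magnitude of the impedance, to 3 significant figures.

ω = 2πf = 2262 rad/s
X_L = ωL = 1560 Ω
X_C = 1/(ωC) = 1620 Ω
Net reactance X = X_L − X_C = -58.7 Ω
Z = − j58.7 Ω
|Z| = √(0² + 58.7²) = 58.7 Ω

58.7 Ω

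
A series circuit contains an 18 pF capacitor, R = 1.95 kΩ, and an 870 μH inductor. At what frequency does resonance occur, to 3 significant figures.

1.27 MHz

ω₀ = 1/√(LC) = 1/√(0.00087 × 1.8e-11) = 7.991e+06 rad/s
f₀ = ω₀/(2π) = 1.27 MHz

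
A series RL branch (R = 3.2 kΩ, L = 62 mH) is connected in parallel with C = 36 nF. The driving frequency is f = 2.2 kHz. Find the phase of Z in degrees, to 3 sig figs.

ω = 2πf = 13820 rad/s
X_L = ωL = 857 Ω
X_C = 1/(ωC) = 2010 Ω
Branch 1 (R+jX_L): Z₁ = 3200 + j857 Ω, |Z₁| = 3310 Ω
Branch 2 (−jX_C): Z₂ = −j2010 Ω
Parallel: Z = Z₁Z₂/(Z₁+Z₂), |Z| = 1960 Ω, ∠Z = -55.2°

-55.2°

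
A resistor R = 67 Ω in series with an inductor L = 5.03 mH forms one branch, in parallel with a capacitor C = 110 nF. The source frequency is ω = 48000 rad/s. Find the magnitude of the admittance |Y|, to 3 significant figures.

X_L = ωL = 241 Ω
X_C = 1/(ωC) = 189 Ω
Branch 1 (R+jX_L): Z₁ = 67.0 + j241 Ω, |Z₁| = 251 Ω
Branch 2 (−jX_C): Z₂ = −j189 Ω
Parallel: Z = Z₁Z₂/(Z₁+Z₂), |Z| = 559 Ω, ∠Z = -53.3°
|Y| = 1/|Z| = 1.79 mS

1.79 mS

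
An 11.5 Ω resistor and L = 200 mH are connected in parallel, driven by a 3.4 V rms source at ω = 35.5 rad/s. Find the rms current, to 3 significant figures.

X_L = ωL = 7.10 Ω
Parallel: admittances add. Y = 1/R + 1/(jωL)
Y = (0.0870 − j0.141) S
|Y| = 0.166 S → |Z| = 1/|Y| = 6.04 Ω, ∠Z = −∠Y = 58.3°
I = V/|Z| = 3.4/6.04 = 563 mA

563 mA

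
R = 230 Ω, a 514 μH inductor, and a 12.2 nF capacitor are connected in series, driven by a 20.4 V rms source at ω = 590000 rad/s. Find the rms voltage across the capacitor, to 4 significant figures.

X_L = ωL = 303.3 Ω
X_C = 1/(ωC) = 138.9 Ω
Net reactance X = X_L − X_C = 164.3 Ω
Z = 230.0 + j164.3 Ω
|Z| = √(230.0² + 164.3²) = 282.7 Ω
I = V/|Z| = 72.17 mA
V_C = I·|Z_C| = 0.07217 × 138.9 = 10.03 V

10.03 V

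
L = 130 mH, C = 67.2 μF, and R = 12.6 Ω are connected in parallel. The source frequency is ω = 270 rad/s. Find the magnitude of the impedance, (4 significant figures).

X_L = ωL = 35.10 Ω
X_C = 1/(ωC) = 55.11 Ω
Parallel: admittances add. Y = 1/R + 1/(jωL) + jωC
Y = (0.07937 − j0.01035) S
|Y| = 0.08004 S → |Z| = 1/|Y| = 12.49 Ω, ∠Z = −∠Y = 7.427°

12.49 Ω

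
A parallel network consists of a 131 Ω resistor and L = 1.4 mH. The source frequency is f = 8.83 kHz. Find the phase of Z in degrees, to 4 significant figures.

59.34°

ω = 2πf = 55480 rad/s
X_L = ωL = 77.67 Ω
Parallel: admittances add. Y = 1/R + 1/(jωL)
Y = (0.007634 − j0.01287) S
|Y| = 0.01497 S → |Z| = 1/|Y| = 66.81 Ω, ∠Z = −∠Y = 59.34°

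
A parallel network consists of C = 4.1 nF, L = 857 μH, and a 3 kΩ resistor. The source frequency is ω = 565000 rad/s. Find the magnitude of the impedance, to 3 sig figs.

X_L = ωL = 484 Ω
X_C = 1/(ωC) = 432 Ω
Parallel: admittances add. Y = 1/R + 1/(jωL) + jωC
Y = (0.000333 + j0.000251) S
|Y| = 0.000417 S → |Z| = 1/|Y| = 2400 Ω, ∠Z = −∠Y = -37.0°

2400 Ω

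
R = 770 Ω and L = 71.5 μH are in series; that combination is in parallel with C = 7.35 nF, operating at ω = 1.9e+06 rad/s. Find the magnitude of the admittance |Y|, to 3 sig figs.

13.8 mS

X_L = ωL = 136 Ω
X_C = 1/(ωC) = 71.6 Ω
Branch 1 (R+jX_L): Z₁ = 770 + j136 Ω, |Z₁| = 782 Ω
Branch 2 (−jX_C): Z₂ = −j71.6 Ω
Parallel: Z = Z₁Z₂/(Z₁+Z₂), |Z| = 72.5 Ω, ∠Z = -84.8°
|Y| = 1/|Z| = 13.8 mS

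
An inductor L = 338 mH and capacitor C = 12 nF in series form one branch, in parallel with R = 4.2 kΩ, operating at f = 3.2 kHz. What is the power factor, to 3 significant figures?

ω = 2πf = 20110 rad/s
X_L = ωL = 6800 Ω
X_C = 1/(ωC) = 4140 Ω
Branch 1: Z₁ = R = 4200 Ω
Branch 2 (series LC): Z₂ = j(X_L − X_C) = j2650 Ω
Parallel: Z = Z₁Z₂/(Z₁+Z₂), |Z| = 2240 Ω, ∠Z = 57.7°
cos φ = cos(57.7°) = 0.534

0.534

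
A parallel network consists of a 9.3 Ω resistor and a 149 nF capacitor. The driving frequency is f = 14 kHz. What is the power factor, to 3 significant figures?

0.993

ω = 2πf = 87960 rad/s
X_C = 1/(ωC) = 76.3 Ω
Parallel: admittances add. Y = 1/R + jωC
Y = (0.108 + j0.0131) S
|Y| = 0.108 S → |Z| = 1/|Y| = 9.23 Ω, ∠Z = −∠Y = -6.95°
cos φ = cos(-6.95°) = 0.993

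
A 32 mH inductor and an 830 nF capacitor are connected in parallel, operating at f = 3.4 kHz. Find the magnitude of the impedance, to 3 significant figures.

61.5 Ω

ω = 2πf = 21360 rad/s
X_L = ωL = 684 Ω
X_C = 1/(ωC) = 56.4 Ω
Parallel: admittances add. Y = 1/(jωL) + jωC
Y = (0 + j0.0163) S
|Y| = 0.0163 S → |Z| = 1/|Y| = 61.5 Ω, ∠Z = −∠Y = -90.0°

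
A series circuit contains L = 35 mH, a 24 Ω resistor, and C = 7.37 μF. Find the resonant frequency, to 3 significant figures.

313 Hz

ω₀ = 1/√(LC) = 1/√(0.035 × 7.37e-06) = 1969 rad/s
f₀ = ω₀/(2π) = 313 Hz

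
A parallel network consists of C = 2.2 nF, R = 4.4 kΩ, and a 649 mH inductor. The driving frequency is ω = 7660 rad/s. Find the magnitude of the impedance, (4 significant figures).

X_L = ωL = 4971 Ω
X_C = 1/(ωC) = 59340 Ω
Parallel: admittances add. Y = 1/R + 1/(jωL) + jωC
Y = (0.0002273 − j0.0001843) S
|Y| = 0.0002926 S → |Z| = 1/|Y| = 3418 Ω, ∠Z = −∠Y = 39.04°

3418 Ω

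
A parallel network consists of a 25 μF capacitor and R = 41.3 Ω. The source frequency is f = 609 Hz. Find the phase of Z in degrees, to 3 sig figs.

-75.8°

ω = 2πf = 3826 rad/s
X_C = 1/(ωC) = 10.5 Ω
Parallel: admittances add. Y = 1/R + jωC
Y = (0.0242 + j0.0957) S
|Y| = 0.0987 S → |Z| = 1/|Y| = 10.1 Ω, ∠Z = −∠Y = -75.8°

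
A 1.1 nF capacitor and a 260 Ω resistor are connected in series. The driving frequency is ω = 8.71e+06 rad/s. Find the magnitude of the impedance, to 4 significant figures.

X_C = 1/(ωC) = 104.4 Ω
Z = 260.0 − j104.4 Ω
|Z| = √(260.0² + 104.4²) = 280.2 Ω

280.2 Ω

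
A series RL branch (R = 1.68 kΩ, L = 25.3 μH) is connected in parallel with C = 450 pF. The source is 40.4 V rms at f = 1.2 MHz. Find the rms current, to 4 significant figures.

ω = 2πf = 7.54e+06 rad/s
X_L = ωL = 190.8 Ω
X_C = 1/(ωC) = 294.7 Ω
Branch 1 (R+jX_L): Z₁ = 1680 + j190.8 Ω, |Z₁| = 1691 Ω
Branch 2 (−jX_C): Z₂ = −j294.7 Ω
Parallel: Z = Z₁Z₂/(Z₁+Z₂), |Z| = 296.1 Ω, ∠Z = -79.98°
I = V/|Z| = 40.4/296.1 = 136.5 mA

136.5 mA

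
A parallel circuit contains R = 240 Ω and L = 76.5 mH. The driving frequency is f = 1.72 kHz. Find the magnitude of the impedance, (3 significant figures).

ω = 2πf = 10810 rad/s
X_L = ωL = 827 Ω
Parallel: admittances add. Y = 1/R + 1/(jωL)
Y = (0.00417 − j0.00121) S
|Y| = 0.00434 S → |Z| = 1/|Y| = 230 Ω, ∠Z = −∠Y = 16.2°

230 Ω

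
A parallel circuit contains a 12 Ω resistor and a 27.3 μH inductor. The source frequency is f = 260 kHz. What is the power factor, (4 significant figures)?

ω = 2πf = 1.634e+06 rad/s
X_L = ωL = 44.60 Ω
Parallel: admittances add. Y = 1/R + 1/(jωL)
Y = (0.08333 − j0.02242) S
|Y| = 0.08630 S → |Z| = 1/|Y| = 11.59 Ω, ∠Z = −∠Y = 15.06°
cos φ = cos(15.06°) = 0.9657

0.9657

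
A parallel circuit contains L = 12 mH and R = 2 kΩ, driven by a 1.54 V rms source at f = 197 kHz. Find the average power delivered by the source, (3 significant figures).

ω = 2πf = 1.238e+06 rad/s
X_L = ωL = 14900 Ω
Parallel: admittances add. Y = 1/R + 1/(jωL)
Y = (0.000500 − j6.73e-05) S
|Y| = 0.000505 S → |Z| = 1/|Y| = 1980 Ω, ∠Z = −∠Y = 7.67°
I = V/|Z| = 777 μA
P = VI cos φ = 1.54 × 0.000777 × cos(7.67°) = 1.19 mW

1.19 mW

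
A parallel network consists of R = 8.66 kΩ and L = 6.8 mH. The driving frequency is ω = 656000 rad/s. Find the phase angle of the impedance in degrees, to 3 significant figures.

62.7°

X_L = ωL = 4460 Ω
Parallel: admittances add. Y = 1/R + 1/(jωL)
Y = (0.000115 − j0.000224) S
|Y| = 0.000252 S → |Z| = 1/|Y| = 3970 Ω, ∠Z = −∠Y = 62.7°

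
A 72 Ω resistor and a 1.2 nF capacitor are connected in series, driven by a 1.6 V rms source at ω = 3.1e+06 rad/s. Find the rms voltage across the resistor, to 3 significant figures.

0.414 V

X_C = 1/(ωC) = 269 Ω
Z = 72.0 − j269 Ω
|Z| = √(72.0² + 269²) = 278 Ω
I = V/|Z| = 5.75 mA
V_R = I·|Z_R| = 0.00575 × 72.0 = 0.414 V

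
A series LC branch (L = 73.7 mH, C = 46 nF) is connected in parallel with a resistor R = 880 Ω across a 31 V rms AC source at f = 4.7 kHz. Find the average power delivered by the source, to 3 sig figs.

1.09 W

ω = 2πf = 29530 rad/s
X_L = ωL = 2180 Ω
X_C = 1/(ωC) = 736 Ω
Branch 1: Z₁ = R = 880 Ω
Branch 2 (series LC): Z₂ = j(X_L − X_C) = j1440 Ω
Parallel: Z = Z₁Z₂/(Z₁+Z₂), |Z| = 751 Ω, ∠Z = 31.4°
I = V/|Z| = 41.3 mA
P = VI cos φ = 31 × 0.0413 × cos(31.4°) = 1.09 W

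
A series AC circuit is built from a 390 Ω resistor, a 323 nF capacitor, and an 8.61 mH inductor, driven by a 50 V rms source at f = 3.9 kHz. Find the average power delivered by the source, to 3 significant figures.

6.12 W

ω = 2πf = 24500 rad/s
X_L = ωL = 211 Ω
X_C = 1/(ωC) = 126 Ω
Net reactance X = X_L − X_C = 84.6 Ω
Z = 390 + j84.6 Ω
|Z| = √(390² + 84.6²) = 399 Ω
∠Z = arctan(84.6/390) = 12.2°
I = V/|Z| = 125 mA
P = VI cos φ = 50 × 0.125 × cos(12.2°) = 6.12 W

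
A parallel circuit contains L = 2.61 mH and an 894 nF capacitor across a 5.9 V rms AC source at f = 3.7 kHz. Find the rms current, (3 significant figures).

25.4 mA

ω = 2πf = 23250 rad/s
X_L = ωL = 60.7 Ω
X_C = 1/(ωC) = 48.1 Ω
Parallel: admittances add. Y = 1/(jωL) + jωC
Y = (0 + j0.00430) S
|Y| = 0.00430 S → |Z| = 1/|Y| = 232 Ω, ∠Z = −∠Y = -90.0°
I = V/|Z| = 5.9/232 = 25.4 mA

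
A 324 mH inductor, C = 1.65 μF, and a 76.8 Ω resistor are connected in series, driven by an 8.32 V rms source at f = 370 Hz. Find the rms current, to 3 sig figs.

16.7 mA

ω = 2πf = 2325 rad/s
X_L = ωL = 753 Ω
X_C = 1/(ωC) = 261 Ω
Net reactance X = X_L − X_C = 493 Ω
Z = 76.8 + j493 Ω
|Z| = √(76.8² + 493²) = 498 Ω
I = V/|Z| = 8.32/498 = 16.7 mA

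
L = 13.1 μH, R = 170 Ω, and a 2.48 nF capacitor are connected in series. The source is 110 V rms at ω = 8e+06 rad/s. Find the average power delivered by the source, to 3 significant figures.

X_L = ωL = 105 Ω
X_C = 1/(ωC) = 50.4 Ω
Net reactance X = X_L − X_C = 54.4 Ω
Z = 170 + j54.4 Ω
|Z| = √(170² + 54.4²) = 178 Ω
∠Z = arctan(54.4/170) = 17.7°
I = V/|Z| = 616 mA
P = VI cos φ = 110 × 0.616 × cos(17.7°) = 64.6 W

64.6 W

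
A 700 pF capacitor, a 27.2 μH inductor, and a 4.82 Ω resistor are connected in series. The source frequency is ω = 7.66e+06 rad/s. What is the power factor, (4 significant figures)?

0.2154

X_L = ωL = 208.4 Ω
X_C = 1/(ωC) = 186.5 Ω
Net reactance X = X_L − X_C = 21.85 Ω
Z = 4.820 + j21.85 Ω
|Z| = √(4.820² + 21.85²) = 22.38 Ω
∠Z = arctan(21.85/4.820) = 77.56°
cos φ = cos(77.56°) = 0.2154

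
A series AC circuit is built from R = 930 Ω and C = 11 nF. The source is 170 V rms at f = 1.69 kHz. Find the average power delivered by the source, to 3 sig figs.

ω = 2πf = 10620 rad/s
X_C = 1/(ωC) = 8560 Ω
Z = 930 − j8560 Ω
|Z| = √(930² + 8560²) = 8610 Ω
∠Z = arctan(-8560/930) = -83.8°
I = V/|Z| = 19.7 mA
P = VI cos φ = 170 × 0.0197 × cos(-83.8°) = 362 mW

362 mW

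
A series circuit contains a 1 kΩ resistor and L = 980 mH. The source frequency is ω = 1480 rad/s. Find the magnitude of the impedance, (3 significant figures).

1760 Ω

X_L = ωL = 1450 Ω
Z = 1000 + j1450 Ω
|Z| = √(1000² + 1450²) = 1760 Ω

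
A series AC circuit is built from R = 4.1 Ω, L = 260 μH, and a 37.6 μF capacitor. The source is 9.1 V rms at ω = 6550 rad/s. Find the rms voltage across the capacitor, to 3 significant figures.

X_L = ωL = 1.70 Ω
X_C = 1/(ωC) = 4.06 Ω
Net reactance X = X_L − X_C = -2.36 Ω
Z = 4.10 − j2.36 Ω
|Z| = √(4.10² + 2.36²) = 4.73 Ω
I = V/|Z| = 1.92 A
V_C = I·|Z_C| = 1.92 × 4.06 = 7.81 V

7.81 V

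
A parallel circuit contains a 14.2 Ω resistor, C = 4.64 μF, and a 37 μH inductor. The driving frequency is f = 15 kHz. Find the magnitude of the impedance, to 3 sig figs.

6.02 Ω

ω = 2πf = 94250 rad/s
X_L = ωL = 3.49 Ω
X_C = 1/(ωC) = 2.29 Ω
Parallel: admittances add. Y = 1/R + 1/(jωL) + jωC
Y = (0.0704 + j0.151) S
|Y| = 0.166 S → |Z| = 1/|Y| = 6.02 Ω, ∠Z = −∠Y = -64.9°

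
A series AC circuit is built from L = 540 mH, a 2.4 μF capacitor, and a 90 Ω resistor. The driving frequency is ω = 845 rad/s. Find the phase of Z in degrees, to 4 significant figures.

X_L = ωL = 456.3 Ω
X_C = 1/(ωC) = 493.1 Ω
Net reactance X = X_L − X_C = -36.80 Ω
Z = 90.00 − j36.80 Ω
|Z| = √(90.00² + 36.80²) = 97.23 Ω
∠Z = arctan(-36.80/90.00) = -22.24°

-22.24°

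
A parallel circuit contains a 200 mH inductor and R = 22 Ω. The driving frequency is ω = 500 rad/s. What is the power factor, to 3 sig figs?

0.977

X_L = ωL = 100 Ω
Parallel: admittances add. Y = 1/R + 1/(jωL)
Y = (0.0455 − j0.0100) S
|Y| = 0.0465 S → |Z| = 1/|Y| = 21.5 Ω, ∠Z = −∠Y = 12.4°
cos φ = cos(12.4°) = 0.977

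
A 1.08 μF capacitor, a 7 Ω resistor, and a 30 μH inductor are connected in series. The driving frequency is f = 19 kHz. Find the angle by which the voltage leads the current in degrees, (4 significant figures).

-30.81°

ω = 2πf = 119400 rad/s
X_L = ωL = 3.581 Ω
X_C = 1/(ωC) = 7.756 Ω
Net reactance X = X_L − X_C = -4.175 Ω
Z = 7.000 − j4.175 Ω
|Z| = √(7.000² + 4.175²) = 8.150 Ω
∠Z = arctan(-4.175/7.000) = -30.81°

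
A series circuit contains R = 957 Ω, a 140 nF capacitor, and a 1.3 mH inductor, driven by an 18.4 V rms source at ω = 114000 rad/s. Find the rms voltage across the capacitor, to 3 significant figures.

1.20 V

X_L = ωL = 148 Ω
X_C = 1/(ωC) = 62.7 Ω
Net reactance X = X_L − X_C = 85.5 Ω
Z = 957 + j85.5 Ω
|Z| = √(957² + 85.5²) = 961 Ω
I = V/|Z| = 19.2 mA
V_C = I·|Z_C| = 0.0192 × 62.7 = 1.20 V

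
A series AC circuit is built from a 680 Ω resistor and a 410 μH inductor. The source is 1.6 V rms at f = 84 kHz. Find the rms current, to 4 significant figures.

ω = 2πf = 527800 rad/s
X_L = ωL = 216.4 Ω
Z = 680.0 + j216.4 Ω
|Z| = √(680.0² + 216.4²) = 713.6 Ω
I = V/|Z| = 1.6/713.6 = 2.242 mA

2.242 mA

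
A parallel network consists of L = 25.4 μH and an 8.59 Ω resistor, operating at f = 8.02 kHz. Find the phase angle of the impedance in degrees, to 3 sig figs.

81.5°

ω = 2πf = 50390 rad/s
X_L = ωL = 1.28 Ω
Parallel: admittances add. Y = 1/R + 1/(jωL)
Y = (0.116 − j0.781) S
|Y| = 0.790 S → |Z| = 1/|Y| = 1.27 Ω, ∠Z = −∠Y = 81.5°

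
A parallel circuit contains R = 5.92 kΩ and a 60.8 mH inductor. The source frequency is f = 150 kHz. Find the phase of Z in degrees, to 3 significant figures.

5.90°

ω = 2πf = 942500 rad/s
X_L = ωL = 57300 Ω
Parallel: admittances add. Y = 1/R + 1/(jωL)
Y = (0.000169 − j1.75e-05) S
|Y| = 0.000170 S → |Z| = 1/|Y| = 5890 Ω, ∠Z = −∠Y = 5.90°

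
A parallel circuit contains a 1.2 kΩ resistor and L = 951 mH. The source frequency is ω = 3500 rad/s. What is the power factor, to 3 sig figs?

X_L = ωL = 3330 Ω
Parallel: admittances add. Y = 1/R + 1/(jωL)
Y = (0.000833 − j0.000300) S
|Y| = 0.000886 S → |Z| = 1/|Y| = 1130 Ω, ∠Z = −∠Y = 19.8°
cos φ = cos(19.8°) = 0.941

0.941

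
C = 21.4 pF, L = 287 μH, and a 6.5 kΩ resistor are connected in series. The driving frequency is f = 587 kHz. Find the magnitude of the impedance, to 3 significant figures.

13300 Ω

ω = 2πf = 3.688e+06 rad/s
X_L = ωL = 1060 Ω
X_C = 1/(ωC) = 12700 Ω
Net reactance X = X_L − X_C = -11600 Ω
Z = 6500 − j11600 Ω
|Z| = √(6500² + 11600²) = 13300 Ω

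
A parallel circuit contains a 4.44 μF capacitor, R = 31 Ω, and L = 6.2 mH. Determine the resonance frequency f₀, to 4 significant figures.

ω₀ = 1/√(LC) = 1/√(0.0062 × 4.44e-06) = 6027 rad/s
f₀ = ω₀/(2π) = 959.3 Hz

959.3 Hz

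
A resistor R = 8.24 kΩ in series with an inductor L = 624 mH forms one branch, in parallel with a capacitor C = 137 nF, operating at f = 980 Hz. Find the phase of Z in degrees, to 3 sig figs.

-82.9°

ω = 2πf = 6158 rad/s
X_L = ωL = 3840 Ω
X_C = 1/(ωC) = 1190 Ω
Branch 1 (R+jX_L): Z₁ = 8240 + j3840 Ω, |Z₁| = 9090 Ω
Branch 2 (−jX_C): Z₂ = −j1190 Ω
Parallel: Z = Z₁Z₂/(Z₁+Z₂), |Z| = 1240 Ω, ∠Z = -82.9°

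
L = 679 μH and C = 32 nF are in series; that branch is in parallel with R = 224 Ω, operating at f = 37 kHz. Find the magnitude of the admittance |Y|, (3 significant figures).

ω = 2πf = 232500 rad/s
X_L = ωL = 158 Ω
X_C = 1/(ωC) = 134 Ω
Branch 1: Z₁ = R = 224 Ω
Branch 2 (series LC): Z₂ = j(X_L − X_C) = j23.4 Ω
Parallel: Z = Z₁Z₂/(Z₁+Z₂), |Z| = 23.3 Ω, ∠Z = 84.0°
|Y| = 1/|Z| = 42.9 mS

42.9 mS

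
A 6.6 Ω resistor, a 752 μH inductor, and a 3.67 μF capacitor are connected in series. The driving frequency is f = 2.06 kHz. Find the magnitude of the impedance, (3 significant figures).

13.1 Ω

ω = 2πf = 12940 rad/s
X_L = ωL = 9.73 Ω
X_C = 1/(ωC) = 21.1 Ω
Net reactance X = X_L − X_C = -11.3 Ω
Z = 6.60 − j11.3 Ω
|Z| = √(6.60² + 11.3²) = 13.1 Ω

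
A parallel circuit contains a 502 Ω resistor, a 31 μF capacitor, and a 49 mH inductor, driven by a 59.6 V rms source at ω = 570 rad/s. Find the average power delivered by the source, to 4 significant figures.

X_L = ωL = 27.93 Ω
X_C = 1/(ωC) = 56.59 Ω
Parallel: admittances add. Y = 1/R + 1/(jωL) + jωC
Y = (0.001992 − j0.01813) S
|Y| = 0.01824 S → |Z| = 1/|Y| = 54.82 Ω, ∠Z = −∠Y = 83.73°
I = V/|Z| = 1.087 A
P = VI cos φ = 59.6 × 1.087 × cos(83.73°) = 7.076 W

7.076 W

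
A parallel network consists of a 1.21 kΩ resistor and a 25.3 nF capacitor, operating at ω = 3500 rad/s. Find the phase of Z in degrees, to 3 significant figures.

-6.12°

X_C = 1/(ωC) = 11300 Ω
Parallel: admittances add. Y = 1/R + jωC
Y = (0.000826 + j8.86e-05) S
|Y| = 0.000831 S → |Z| = 1/|Y| = 1200 Ω, ∠Z = −∠Y = -6.12°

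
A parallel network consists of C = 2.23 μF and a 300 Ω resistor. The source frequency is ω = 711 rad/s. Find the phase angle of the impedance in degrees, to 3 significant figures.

-25.4°

X_C = 1/(ωC) = 631 Ω
Parallel: admittances add. Y = 1/R + jωC
Y = (0.00333 + j0.00159) S
|Y| = 0.00369 S → |Z| = 1/|Y| = 271 Ω, ∠Z = −∠Y = -25.4°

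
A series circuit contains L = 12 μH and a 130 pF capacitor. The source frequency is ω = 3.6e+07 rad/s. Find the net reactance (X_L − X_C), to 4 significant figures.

218.3 Ω

X_L = ωL = 432.0 Ω
X_C = 1/(ωC) = 213.7 Ω
X = 432.0 − 213.7 = 218.3 Ω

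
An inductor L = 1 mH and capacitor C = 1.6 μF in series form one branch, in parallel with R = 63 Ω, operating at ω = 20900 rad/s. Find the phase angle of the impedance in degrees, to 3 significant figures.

X_L = ωL = 20.9 Ω
X_C = 1/(ωC) = 29.9 Ω
Branch 1: Z₁ = R = 63.0 Ω
Branch 2 (series LC): Z₂ = j(X_L − X_C) = −j9.00 Ω
Parallel: Z = Z₁Z₂/(Z₁+Z₂), |Z| = 8.91 Ω, ∠Z = -81.9°

-81.9°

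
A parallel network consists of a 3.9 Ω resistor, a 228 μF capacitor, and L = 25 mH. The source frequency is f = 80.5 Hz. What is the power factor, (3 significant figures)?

ω = 2πf = 505.8 rad/s
X_L = ωL = 12.6 Ω
X_C = 1/(ωC) = 8.67 Ω
Parallel: admittances add. Y = 1/R + 1/(jωL) + jωC
Y = (0.256 + j0.0362) S
|Y| = 0.259 S → |Z| = 1/|Y| = 3.86 Ω, ∠Z = −∠Y = -8.04°
cos φ = cos(-8.04°) = 0.990

0.990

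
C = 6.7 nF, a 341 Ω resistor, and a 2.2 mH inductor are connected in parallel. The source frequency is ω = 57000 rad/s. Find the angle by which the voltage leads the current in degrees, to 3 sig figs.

68.9°

X_L = ωL = 125 Ω
X_C = 1/(ωC) = 2620 Ω
Parallel: admittances add. Y = 1/R + 1/(jωL) + jωC
Y = (0.00293 − j0.00759) S
|Y| = 0.00814 S → |Z| = 1/|Y| = 123 Ω, ∠Z = −∠Y = 68.9°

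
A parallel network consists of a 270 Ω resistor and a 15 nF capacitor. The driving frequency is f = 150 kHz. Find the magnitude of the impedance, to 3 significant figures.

68.4 Ω

ω = 2πf = 942500 rad/s
X_C = 1/(ωC) = 70.7 Ω
Parallel: admittances add. Y = 1/R + jωC
Y = (0.00370 + j0.0141) S
|Y| = 0.0146 S → |Z| = 1/|Y| = 68.4 Ω, ∠Z = −∠Y = -75.3°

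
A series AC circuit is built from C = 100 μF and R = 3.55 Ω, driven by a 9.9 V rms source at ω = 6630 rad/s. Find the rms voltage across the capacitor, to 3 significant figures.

3.87 V

X_C = 1/(ωC) = 1.51 Ω
Z = 3.55 − j1.51 Ω
|Z| = √(3.55² + 1.51²) = 3.86 Ω
I = V/|Z| = 2.57 A
V_C = I·|Z_C| = 2.57 × 1.51 = 3.87 V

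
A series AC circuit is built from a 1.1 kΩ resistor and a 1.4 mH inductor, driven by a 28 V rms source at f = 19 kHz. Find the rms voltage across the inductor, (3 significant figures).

ω = 2πf = 119400 rad/s
X_L = ωL = 167 Ω
Z = 1100 + j167 Ω
|Z| = √(1100² + 167²) = 1110 Ω
I = V/|Z| = 25.2 mA
V_L = I·|Z_L| = 0.0252 × 167 = 4.21 V

4.21 V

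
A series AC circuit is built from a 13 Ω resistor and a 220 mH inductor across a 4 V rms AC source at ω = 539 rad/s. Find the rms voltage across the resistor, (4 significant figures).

X_L = ωL = 118.6 Ω
Z = 13.00 + j118.6 Ω
|Z| = √(13.00² + 118.6²) = 119.3 Ω
I = V/|Z| = 33.53 mA
V_R = I·|Z_R| = 0.03353 × 13.00 = 0.4359 V

0.4359 V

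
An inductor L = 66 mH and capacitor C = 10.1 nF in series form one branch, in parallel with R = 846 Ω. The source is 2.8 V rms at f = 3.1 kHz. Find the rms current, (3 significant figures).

ω = 2πf = 19480 rad/s
X_L = ωL = 1290 Ω
X_C = 1/(ωC) = 5080 Ω
Branch 1: Z₁ = R = 846 Ω
Branch 2 (series LC): Z₂ = j(X_L − X_C) = −j3800 Ω
Parallel: Z = Z₁Z₂/(Z₁+Z₂), |Z| = 826 Ω, ∠Z = -12.6°
I = V/|Z| = 2.8/826 = 3.39 mA

3.39 mA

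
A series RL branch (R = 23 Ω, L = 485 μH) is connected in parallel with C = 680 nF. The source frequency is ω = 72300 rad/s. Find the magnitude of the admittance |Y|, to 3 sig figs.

32.0 mS

X_L = ωL = 35.1 Ω
X_C = 1/(ωC) = 20.3 Ω
Branch 1 (R+jX_L): Z₁ = 23.0 + j35.1 Ω, |Z₁| = 41.9 Ω
Branch 2 (−jX_C): Z₂ = −j20.3 Ω
Parallel: Z = Z₁Z₂/(Z₁+Z₂), |Z| = 31.2 Ω, ∠Z = -65.9°
|Y| = 1/|Z| = 32.0 mS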